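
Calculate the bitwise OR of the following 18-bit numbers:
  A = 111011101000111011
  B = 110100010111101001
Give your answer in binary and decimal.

Apply | to each column (1 where either bit is 1):
  111011101000111011
| 110100010111101001
--------------------
  111111111111111011

Answer: 111111111111111011 (262139)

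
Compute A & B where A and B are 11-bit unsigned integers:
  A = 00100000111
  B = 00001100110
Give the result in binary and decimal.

Apply & to each column (1 only where both bits are 1):
  00100000111
& 00001100110
-------------
  00000000110

Answer: 00000000110 (6)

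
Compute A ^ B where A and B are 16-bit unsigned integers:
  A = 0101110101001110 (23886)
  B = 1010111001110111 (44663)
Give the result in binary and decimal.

Apply ^ to each column (1 where bits differ):
  0101110101001110
^ 1010111001110111
------------------
  1111001100111001

Answer: 1111001100111001 (62265)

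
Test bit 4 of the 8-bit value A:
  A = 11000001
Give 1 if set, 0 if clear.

Bit 4 is the 5th from the right.
  11000001
     ^
That bit is 0.

Answer: 0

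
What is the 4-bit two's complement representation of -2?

1. Binary of +2:  0010
2. Invert bits:     1101
3. Add 1:           1110

Answer: 1110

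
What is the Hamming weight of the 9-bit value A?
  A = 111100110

111100110
1-bits at positions (from bit 0 = LSB): 1, 2, 5, 6, 7, 8
Count = 6

Answer: 6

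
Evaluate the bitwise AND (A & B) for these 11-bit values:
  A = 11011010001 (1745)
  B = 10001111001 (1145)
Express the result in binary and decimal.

Apply & to each column (1 only where both bits are 1):
  11011010001
& 10001111001
-------------
  10001010001

Answer: 10001010001 (1105)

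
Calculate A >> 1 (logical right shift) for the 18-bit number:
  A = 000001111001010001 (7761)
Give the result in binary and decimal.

Logical shift right by 1: drop the bottom 1 bit(s), prepend 1 zero(s) on the left.
  000001111001010001  ->  keep [00000111100101000], discard [1], prepend 0
= 000000111100101000

Answer: 000000111100101000 (3880)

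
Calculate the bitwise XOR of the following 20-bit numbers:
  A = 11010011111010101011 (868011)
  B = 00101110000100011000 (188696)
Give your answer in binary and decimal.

Apply ^ to each column (1 where bits differ):
  11010011111010101011
^ 00101110000100011000
----------------------
  11111101111110110011

Answer: 11111101111110110011 (1040307)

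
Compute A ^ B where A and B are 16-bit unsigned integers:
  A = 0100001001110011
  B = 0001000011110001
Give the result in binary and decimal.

Apply ^ to each column (1 where bits differ):
  0100001001110011
^ 0001000011110001
------------------
  0101001010000010

Answer: 0101001010000010 (21122)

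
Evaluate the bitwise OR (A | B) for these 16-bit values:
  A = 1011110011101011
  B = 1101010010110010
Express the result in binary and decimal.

Apply | to each column (1 where either bit is 1):
  1011110011101011
| 1101010010110010
------------------
  1111110011111011

Answer: 1111110011111011 (64763)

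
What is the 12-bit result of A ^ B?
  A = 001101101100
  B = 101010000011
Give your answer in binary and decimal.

Apply ^ to each column (1 where bits differ):
  001101101100
^ 101010000011
--------------
  100111101111

Answer: 100111101111 (2543)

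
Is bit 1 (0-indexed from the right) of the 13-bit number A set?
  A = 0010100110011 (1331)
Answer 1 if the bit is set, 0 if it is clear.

Bit 1 is the 2nd from the right.
  0010100110011
             ^
That bit is 1.

Answer: 1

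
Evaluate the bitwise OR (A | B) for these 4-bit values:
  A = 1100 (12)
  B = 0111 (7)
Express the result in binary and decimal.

Apply | to each column (1 where either bit is 1):
  1100
| 0111
------
  1111

Answer: 1111 (15)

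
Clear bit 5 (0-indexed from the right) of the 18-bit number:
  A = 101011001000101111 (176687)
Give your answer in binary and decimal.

Mask = ~(1 << 5) = 111111111111011111
Bit 5 of A is 1, so AND-ing with the mask clears it to 0.
  101011001000101111
& 111111111111011111
--------------------
  101011001000001111

Answer: 101011001000001111 (176655)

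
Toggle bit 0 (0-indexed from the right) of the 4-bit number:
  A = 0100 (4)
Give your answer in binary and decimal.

Mask = 1 << 0 = 0001
Bit 0 of A is 0; XOR with the mask flips it to 1.
  0100
^ 0001
------
  0101

Answer: 0101 (5)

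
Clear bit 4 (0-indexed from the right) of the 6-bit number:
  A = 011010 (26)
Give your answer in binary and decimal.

Mask = ~(1 << 4) = 101111
Bit 4 of A is 1, so AND-ing with the mask clears it to 0.
  011010
& 101111
--------
  001010

Answer: 001010 (10)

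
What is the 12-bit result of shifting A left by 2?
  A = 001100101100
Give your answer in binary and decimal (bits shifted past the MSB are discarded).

Shift left by 2: drop the top 2 bit(s), append 2 zero(s) on the right.
  001100101100  ->  discard [00], keep [1100101100], append 00
= 110010110000

Answer: 110010110000 (3248)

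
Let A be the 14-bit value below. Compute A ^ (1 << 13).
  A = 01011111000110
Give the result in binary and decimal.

Mask = 1 << 13 = 10000000000000
Bit 13 of A is 0; XOR with the mask flips it to 1.
  01011111000110
^ 10000000000000
----------------
  11011111000110

Answer: 11011111000110 (14278)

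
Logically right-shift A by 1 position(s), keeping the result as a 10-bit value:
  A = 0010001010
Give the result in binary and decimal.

Logical shift right by 1: drop the bottom 1 bit(s), prepend 1 zero(s) on the left.
  0010001010  ->  keep [001000101], discard [0], prepend 0
= 0001000101

Answer: 0001000101 (69)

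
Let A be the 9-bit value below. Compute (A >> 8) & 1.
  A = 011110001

Bit 8 is the 9th from the right.
  011110001
  ^
That bit is 0.

Answer: 0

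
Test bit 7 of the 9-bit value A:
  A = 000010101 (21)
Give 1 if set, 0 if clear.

Bit 7 is the 8th from the right.
  000010101
   ^
That bit is 0.

Answer: 0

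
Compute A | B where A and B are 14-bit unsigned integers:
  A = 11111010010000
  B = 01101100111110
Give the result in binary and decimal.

Apply | to each column (1 where either bit is 1):
  11111010010000
| 01101100111110
----------------
  11111110111110

Answer: 11111110111110 (16318)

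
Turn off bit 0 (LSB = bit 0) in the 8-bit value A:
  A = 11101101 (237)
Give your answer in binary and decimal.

Mask = ~(1 << 0) = 11111110
Bit 0 of A is 1, so AND-ing with the mask clears it to 0.
  11101101
& 11111110
----------
  11101100

Answer: 11101100 (236)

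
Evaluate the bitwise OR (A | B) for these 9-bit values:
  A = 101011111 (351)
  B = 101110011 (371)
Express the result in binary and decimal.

Apply | to each column (1 where either bit is 1):
  101011111
| 101110011
-----------
  101111111

Answer: 101111111 (383)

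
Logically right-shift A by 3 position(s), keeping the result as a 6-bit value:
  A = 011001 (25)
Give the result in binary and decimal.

Logical shift right by 3: drop the bottom 3 bit(s), prepend 3 zero(s) on the left.
  011001  ->  keep [011], discard [001], prepend 000
= 000011

Answer: 000011 (3)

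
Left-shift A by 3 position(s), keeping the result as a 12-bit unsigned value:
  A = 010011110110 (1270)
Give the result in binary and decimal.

Shift left by 3: drop the top 3 bit(s), append 3 zero(s) on the right.
  010011110110  ->  discard [010], keep [011110110], append 000
= 011110110000

Answer: 011110110000 (1968)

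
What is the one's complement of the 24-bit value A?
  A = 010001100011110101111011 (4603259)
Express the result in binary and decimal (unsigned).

Flip each bit (0->1, 1->0):
  010001100011110101111011
  101110011100001010000100

Answer: 101110011100001010000100 (12173956)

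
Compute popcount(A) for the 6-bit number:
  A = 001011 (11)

001011
1-bits at positions (from bit 0 = LSB): 0, 1, 3
Count = 3

Answer: 3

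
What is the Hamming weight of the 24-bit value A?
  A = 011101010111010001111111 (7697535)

011101010111010001111111
1-bits at positions (from bit 0 = LSB): 0, 1, 2, 3, 4, 5, 6, 10, 12, 13, 14, 16, 18, 20, 21, 22
Count = 16

Answer: 16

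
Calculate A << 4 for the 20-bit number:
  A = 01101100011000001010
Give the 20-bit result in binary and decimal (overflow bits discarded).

Shift left by 4: drop the top 4 bit(s), append 4 zero(s) on the right.
  01101100011000001010  ->  discard [0110], keep [1100011000001010], append 0000
= 11000110000010100000

Answer: 11000110000010100000 (811168)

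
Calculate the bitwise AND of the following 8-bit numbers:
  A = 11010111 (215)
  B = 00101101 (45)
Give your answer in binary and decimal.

Apply & to each column (1 only where both bits are 1):
  11010111
& 00101101
----------
  00000101

Answer: 00000101 (5)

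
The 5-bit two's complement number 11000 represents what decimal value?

MSB is 1, so the value is negative. Find the magnitude:
1. Invert bits:  00111
2. Add 1:        01000  = 8
3. Apply sign:   -8

Answer: -8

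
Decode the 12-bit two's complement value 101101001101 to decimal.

MSB is 1, so the value is negative. Find the magnitude:
1. Invert bits:  010010110010
2. Add 1:        010010110011  = 1203
3. Apply sign:   -1203

Answer: -1203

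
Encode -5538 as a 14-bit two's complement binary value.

1. Binary of +5538:  01010110100010
2. Invert bits:     10101001011101
3. Add 1:           10101001011110

Answer: 10101001011110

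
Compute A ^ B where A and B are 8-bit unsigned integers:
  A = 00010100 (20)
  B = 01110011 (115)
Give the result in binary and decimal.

Apply ^ to each column (1 where bits differ):
  00010100
^ 01110011
----------
  01100111

Answer: 01100111 (103)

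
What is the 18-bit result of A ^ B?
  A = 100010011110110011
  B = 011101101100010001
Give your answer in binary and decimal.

Apply ^ to each column (1 where bits differ):
  100010011110110011
^ 011101101100010001
--------------------
  111111110010100010

Answer: 111111110010100010 (261282)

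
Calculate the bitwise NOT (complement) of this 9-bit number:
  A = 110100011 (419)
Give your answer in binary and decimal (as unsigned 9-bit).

Flip each bit (0->1, 1->0):
  110100011
  001011100

Answer: 001011100 (92)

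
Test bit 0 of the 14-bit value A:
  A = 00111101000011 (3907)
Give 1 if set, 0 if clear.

Bit 0 is the 1st from the right.
  00111101000011
               ^
That bit is 1.

Answer: 1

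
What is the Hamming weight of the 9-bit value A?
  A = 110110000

110110000
1-bits at positions (from bit 0 = LSB): 4, 5, 7, 8
Count = 4

Answer: 4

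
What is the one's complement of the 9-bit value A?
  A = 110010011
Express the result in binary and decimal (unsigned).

Flip each bit (0->1, 1->0):
  110010011
  001101100

Answer: 001101100 (108)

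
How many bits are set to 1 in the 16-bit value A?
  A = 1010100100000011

1010100100000011
1-bits at positions (from bit 0 = LSB): 0, 1, 8, 11, 13, 15
Count = 6

Answer: 6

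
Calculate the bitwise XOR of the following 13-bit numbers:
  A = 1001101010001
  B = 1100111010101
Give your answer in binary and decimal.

Apply ^ to each column (1 where bits differ):
  1001101010001
^ 1100111010101
---------------
  0101010000100

Answer: 0101010000100 (2692)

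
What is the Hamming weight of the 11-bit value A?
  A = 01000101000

01000101000
1-bits at positions (from bit 0 = LSB): 3, 5, 9
Count = 3

Answer: 3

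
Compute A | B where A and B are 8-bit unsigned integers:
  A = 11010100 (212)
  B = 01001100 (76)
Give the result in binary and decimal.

Apply | to each column (1 where either bit is 1):
  11010100
| 01001100
----------
  11011100

Answer: 11011100 (220)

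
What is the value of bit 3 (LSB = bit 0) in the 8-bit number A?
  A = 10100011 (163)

Bit 3 is the 4th from the right.
  10100011
      ^
That bit is 0.

Answer: 0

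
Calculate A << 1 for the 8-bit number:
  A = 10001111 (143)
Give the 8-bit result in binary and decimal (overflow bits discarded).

Shift left by 1: drop the top 1 bit(s), append 1 zero(s) on the right.
  10001111  ->  discard [1], keep [0001111], append 0
= 00011110

Answer: 00011110 (30)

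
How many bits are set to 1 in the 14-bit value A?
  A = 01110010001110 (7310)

01110010001110
1-bits at positions (from bit 0 = LSB): 1, 2, 3, 7, 10, 11, 12
Count = 7

Answer: 7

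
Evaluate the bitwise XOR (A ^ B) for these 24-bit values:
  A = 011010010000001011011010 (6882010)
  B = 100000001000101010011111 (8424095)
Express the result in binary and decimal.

Apply ^ to each column (1 where bits differ):
  011010010000001011011010
^ 100000001000101010011111
--------------------------
  111010011000100001000101

Answer: 111010011000100001000101 (15304773)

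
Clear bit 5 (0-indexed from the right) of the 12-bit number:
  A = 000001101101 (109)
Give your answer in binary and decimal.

Mask = ~(1 << 5) = 111111011111
Bit 5 of A is 1, so AND-ing with the mask clears it to 0.
  000001101101
& 111111011111
--------------
  000001001101

Answer: 000001001101 (77)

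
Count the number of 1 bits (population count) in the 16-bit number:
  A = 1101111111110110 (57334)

1101111111110110
1-bits at positions (from bit 0 = LSB): 1, 2, 4, 5, 6, 7, 8, 9, 10, 11, 12, 14, 15
Count = 13

Answer: 13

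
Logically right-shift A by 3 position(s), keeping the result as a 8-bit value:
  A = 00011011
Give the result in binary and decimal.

Logical shift right by 3: drop the bottom 3 bit(s), prepend 3 zero(s) on the left.
  00011011  ->  keep [00011], discard [011], prepend 000
= 00000011

Answer: 00000011 (3)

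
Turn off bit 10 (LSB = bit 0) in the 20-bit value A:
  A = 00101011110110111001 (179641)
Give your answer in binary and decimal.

Mask = ~(1 << 10) = 11111111101111111111
Bit 10 of A is 1, so AND-ing with the mask clears it to 0.
  00101011110110111001
& 11111111101111111111
----------------------
  00101011100110111001

Answer: 00101011100110111001 (178617)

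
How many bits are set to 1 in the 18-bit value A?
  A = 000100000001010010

000100000001010010
1-bits at positions (from bit 0 = LSB): 1, 4, 6, 14
Count = 4

Answer: 4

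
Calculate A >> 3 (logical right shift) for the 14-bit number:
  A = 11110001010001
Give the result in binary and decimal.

Logical shift right by 3: drop the bottom 3 bit(s), prepend 3 zero(s) on the left.
  11110001010001  ->  keep [11110001010], discard [001], prepend 000
= 00011110001010

Answer: 00011110001010 (1930)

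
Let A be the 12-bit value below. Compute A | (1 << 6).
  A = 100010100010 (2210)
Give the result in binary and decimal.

Mask = 1 << 6 = 000001000000
Bit 6 of A is 0, so OR-ing with the mask flips it to 1.
  100010100010
| 000001000000
--------------
  100011100010

Answer: 100011100010 (2274)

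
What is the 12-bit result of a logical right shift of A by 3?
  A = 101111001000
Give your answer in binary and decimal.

Logical shift right by 3: drop the bottom 3 bit(s), prepend 3 zero(s) on the left.
  101111001000  ->  keep [101111001], discard [000], prepend 000
= 000101111001

Answer: 000101111001 (377)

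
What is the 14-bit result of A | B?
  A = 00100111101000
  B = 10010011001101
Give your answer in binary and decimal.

Apply | to each column (1 where either bit is 1):
  00100111101000
| 10010011001101
----------------
  10110111101101

Answer: 10110111101101 (11757)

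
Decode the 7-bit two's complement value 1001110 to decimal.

MSB is 1, so the value is negative. Find the magnitude:
1. Invert bits:  0110001
2. Add 1:        0110010  = 50
3. Apply sign:   -50

Answer: -50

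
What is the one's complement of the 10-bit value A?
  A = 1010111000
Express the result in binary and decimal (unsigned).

Flip each bit (0->1, 1->0):
  1010111000
  0101000111

Answer: 0101000111 (327)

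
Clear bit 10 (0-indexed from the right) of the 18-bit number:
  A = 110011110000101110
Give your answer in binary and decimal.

Mask = ~(1 << 10) = 111111101111111111
Bit 10 of A is 1, so AND-ing with the mask clears it to 0.
  110011110000101110
& 111111101111111111
--------------------
  110011100000101110

Answer: 110011100000101110 (210990)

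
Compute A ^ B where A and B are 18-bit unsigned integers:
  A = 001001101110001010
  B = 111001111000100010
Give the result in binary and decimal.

Apply ^ to each column (1 where bits differ):
  001001101110001010
^ 111001111000100010
--------------------
  110000010110101000

Answer: 110000010110101000 (198056)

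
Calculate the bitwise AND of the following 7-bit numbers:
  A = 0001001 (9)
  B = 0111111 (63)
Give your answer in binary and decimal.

Apply & to each column (1 only where both bits are 1):
  0001001
& 0111111
---------
  0001001

Answer: 0001001 (9)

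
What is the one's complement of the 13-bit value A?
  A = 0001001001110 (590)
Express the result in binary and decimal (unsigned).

Flip each bit (0->1, 1->0):
  0001001001110
  1110110110001

Answer: 1110110110001 (7601)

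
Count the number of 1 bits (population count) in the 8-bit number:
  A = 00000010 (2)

00000010
1-bits at positions (from bit 0 = LSB): 1
Count = 1

Answer: 1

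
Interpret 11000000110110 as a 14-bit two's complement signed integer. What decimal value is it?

MSB is 1, so the value is negative. Find the magnitude:
1. Invert bits:  00111111001001
2. Add 1:        00111111001010  = 4042
3. Apply sign:   -4042

Answer: -4042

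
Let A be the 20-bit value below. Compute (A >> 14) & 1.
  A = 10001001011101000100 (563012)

Bit 14 is the 15th from the right.
  10001001011101000100
       ^
That bit is 0.

Answer: 0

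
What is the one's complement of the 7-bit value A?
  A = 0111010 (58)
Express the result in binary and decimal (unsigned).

Flip each bit (0->1, 1->0):
  0111010
  1000101

Answer: 1000101 (69)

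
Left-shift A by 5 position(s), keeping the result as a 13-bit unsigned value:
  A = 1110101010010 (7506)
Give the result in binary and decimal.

Shift left by 5: drop the top 5 bit(s), append 5 zero(s) on the right.
  1110101010010  ->  discard [11101], keep [01010010], append 00000
= 0101001000000

Answer: 0101001000000 (2624)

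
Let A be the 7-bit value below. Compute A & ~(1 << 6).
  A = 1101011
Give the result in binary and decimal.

Mask = ~(1 << 6) = 0111111
Bit 6 of A is 1, so AND-ing with the mask clears it to 0.
  1101011
& 0111111
---------
  0101011

Answer: 0101011 (43)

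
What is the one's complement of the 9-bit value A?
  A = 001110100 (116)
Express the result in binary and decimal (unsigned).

Flip each bit (0->1, 1->0):
  001110100
  110001011

Answer: 110001011 (395)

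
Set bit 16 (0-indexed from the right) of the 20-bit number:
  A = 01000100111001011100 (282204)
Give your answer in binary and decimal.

Mask = 1 << 16 = 00010000000000000000
Bit 16 of A is 0, so OR-ing with the mask flips it to 1.
  01000100111001011100
| 00010000000000000000
----------------------
  01010100111001011100

Answer: 01010100111001011100 (347740)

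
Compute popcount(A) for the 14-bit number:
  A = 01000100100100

01000100100100
1-bits at positions (from bit 0 = LSB): 2, 5, 8, 12
Count = 4

Answer: 4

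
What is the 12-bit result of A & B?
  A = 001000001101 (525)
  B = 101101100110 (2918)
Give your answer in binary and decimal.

Apply & to each column (1 only where both bits are 1):
  001000001101
& 101101100110
--------------
  001000000100

Answer: 001000000100 (516)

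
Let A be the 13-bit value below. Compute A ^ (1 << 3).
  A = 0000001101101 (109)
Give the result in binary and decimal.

Mask = 1 << 3 = 0000000001000
Bit 3 of A is 1; XOR with the mask flips it to 0.
  0000001101101
^ 0000000001000
---------------
  0000001100101

Answer: 0000001100101 (101)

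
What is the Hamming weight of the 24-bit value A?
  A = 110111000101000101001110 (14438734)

110111000101000101001110
1-bits at positions (from bit 0 = LSB): 1, 2, 3, 6, 8, 12, 14, 18, 19, 20, 22, 23
Count = 12

Answer: 12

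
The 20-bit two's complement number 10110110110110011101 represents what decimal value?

MSB is 1, so the value is negative. Find the magnitude:
1. Invert bits:  01001001001001100010
2. Add 1:        01001001001001100011  = 299619
3. Apply sign:   -299619

Answer: -299619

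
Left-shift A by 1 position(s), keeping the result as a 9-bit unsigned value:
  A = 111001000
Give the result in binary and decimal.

Shift left by 1: drop the top 1 bit(s), append 1 zero(s) on the right.
  111001000  ->  discard [1], keep [11001000], append 0
= 110010000

Answer: 110010000 (400)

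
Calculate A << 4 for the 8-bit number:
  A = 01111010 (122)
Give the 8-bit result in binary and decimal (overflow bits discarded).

Shift left by 4: drop the top 4 bit(s), append 4 zero(s) on the right.
  01111010  ->  discard [0111], keep [1010], append 0000
= 10100000

Answer: 10100000 (160)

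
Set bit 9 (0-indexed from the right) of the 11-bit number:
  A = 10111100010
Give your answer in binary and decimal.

Mask = 1 << 9 = 01000000000
Bit 9 of A is 0, so OR-ing with the mask flips it to 1.
  10111100010
| 01000000000
-------------
  11111100010

Answer: 11111100010 (2018)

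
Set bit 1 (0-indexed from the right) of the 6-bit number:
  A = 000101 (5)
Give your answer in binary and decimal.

Mask = 1 << 1 = 000010
Bit 1 of A is 0, so OR-ing with the mask flips it to 1.
  000101
| 000010
--------
  000111

Answer: 000111 (7)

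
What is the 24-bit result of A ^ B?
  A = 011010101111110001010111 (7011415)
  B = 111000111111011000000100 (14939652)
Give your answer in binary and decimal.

Apply ^ to each column (1 where bits differ):
  011010101111110001010111
^ 111000111111011000000100
--------------------------
  100010010000101001010011

Answer: 100010010000101001010011 (8981075)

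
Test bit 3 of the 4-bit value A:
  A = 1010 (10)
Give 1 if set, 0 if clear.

Bit 3 is the 4th from the right.
  1010
  ^
That bit is 1.

Answer: 1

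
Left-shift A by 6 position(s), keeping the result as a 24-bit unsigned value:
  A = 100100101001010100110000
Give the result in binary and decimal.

Shift left by 6: drop the top 6 bit(s), append 6 zero(s) on the right.
  100100101001010100110000  ->  discard [100100], keep [101001010100110000], append 000000
= 101001010100110000000000

Answer: 101001010100110000000000 (10832896)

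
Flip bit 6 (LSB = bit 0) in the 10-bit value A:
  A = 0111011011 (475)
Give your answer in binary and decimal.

Mask = 1 << 6 = 0001000000
Bit 6 of A is 1; XOR with the mask flips it to 0.
  0111011011
^ 0001000000
------------
  0110011011

Answer: 0110011011 (411)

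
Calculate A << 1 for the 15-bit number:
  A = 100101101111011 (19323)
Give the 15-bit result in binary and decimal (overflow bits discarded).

Shift left by 1: drop the top 1 bit(s), append 1 zero(s) on the right.
  100101101111011  ->  discard [1], keep [00101101111011], append 0
= 001011011110110

Answer: 001011011110110 (5878)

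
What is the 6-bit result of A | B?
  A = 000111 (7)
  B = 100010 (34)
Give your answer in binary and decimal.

Apply | to each column (1 where either bit is 1):
  000111
| 100010
--------
  100111

Answer: 100111 (39)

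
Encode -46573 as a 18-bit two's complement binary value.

1. Binary of +46573:  001011010111101101
2. Invert bits:     110100101000010010
3. Add 1:           110100101000010011

Answer: 110100101000010011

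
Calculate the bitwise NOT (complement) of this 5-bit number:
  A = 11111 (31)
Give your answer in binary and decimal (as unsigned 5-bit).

Flip each bit (0->1, 1->0):
  11111
  00000

Answer: 00000 (0)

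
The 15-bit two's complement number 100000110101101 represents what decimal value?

MSB is 1, so the value is negative. Find the magnitude:
1. Invert bits:  011111001010010
2. Add 1:        011111001010011  = 15955
3. Apply sign:   -15955

Answer: -15955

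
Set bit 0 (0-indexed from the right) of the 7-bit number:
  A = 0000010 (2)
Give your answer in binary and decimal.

Mask = 1 << 0 = 0000001
Bit 0 of A is 0, so OR-ing with the mask flips it to 1.
  0000010
| 0000001
---------
  0000011

Answer: 0000011 (3)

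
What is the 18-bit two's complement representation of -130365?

1. Binary of +130365:  011111110100111101
2. Invert bits:     100000001011000010
3. Add 1:           100000001011000011

Answer: 100000001011000011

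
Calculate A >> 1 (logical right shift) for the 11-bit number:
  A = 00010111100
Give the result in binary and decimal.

Logical shift right by 1: drop the bottom 1 bit(s), prepend 1 zero(s) on the left.
  00010111100  ->  keep [0001011110], discard [0], prepend 0
= 00001011110

Answer: 00001011110 (94)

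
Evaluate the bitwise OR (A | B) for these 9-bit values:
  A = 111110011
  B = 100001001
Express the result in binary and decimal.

Apply | to each column (1 where either bit is 1):
  111110011
| 100001001
-----------
  111111011

Answer: 111111011 (507)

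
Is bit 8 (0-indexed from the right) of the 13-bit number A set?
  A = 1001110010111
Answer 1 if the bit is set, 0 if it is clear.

Bit 8 is the 9th from the right.
  1001110010111
      ^
That bit is 1.

Answer: 1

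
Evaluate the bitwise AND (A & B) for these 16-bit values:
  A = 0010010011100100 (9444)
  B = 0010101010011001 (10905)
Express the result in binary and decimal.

Apply & to each column (1 only where both bits are 1):
  0010010011100100
& 0010101010011001
------------------
  0010000010000000

Answer: 0010000010000000 (8320)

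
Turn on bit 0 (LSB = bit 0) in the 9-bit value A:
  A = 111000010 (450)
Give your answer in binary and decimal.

Mask = 1 << 0 = 000000001
Bit 0 of A is 0, so OR-ing with the mask flips it to 1.
  111000010
| 000000001
-----------
  111000011

Answer: 111000011 (451)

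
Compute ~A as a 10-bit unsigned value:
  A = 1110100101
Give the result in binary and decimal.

Flip each bit (0->1, 1->0):
  1110100101
  0001011010

Answer: 0001011010 (90)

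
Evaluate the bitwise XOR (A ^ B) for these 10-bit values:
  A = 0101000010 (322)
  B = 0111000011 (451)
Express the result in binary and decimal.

Apply ^ to each column (1 where bits differ):
  0101000010
^ 0111000011
------------
  0010000001

Answer: 0010000001 (129)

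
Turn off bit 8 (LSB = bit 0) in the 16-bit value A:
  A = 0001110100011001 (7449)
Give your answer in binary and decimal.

Mask = ~(1 << 8) = 1111111011111111
Bit 8 of A is 1, so AND-ing with the mask clears it to 0.
  0001110100011001
& 1111111011111111
------------------
  0001110000011001

Answer: 0001110000011001 (7193)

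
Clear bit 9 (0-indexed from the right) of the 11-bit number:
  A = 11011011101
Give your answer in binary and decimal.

Mask = ~(1 << 9) = 10111111111
Bit 9 of A is 1, so AND-ing with the mask clears it to 0.
  11011011101
& 10111111111
-------------
  10011011101

Answer: 10011011101 (1245)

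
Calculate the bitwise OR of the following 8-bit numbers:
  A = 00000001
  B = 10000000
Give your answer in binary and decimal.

Apply | to each column (1 where either bit is 1):
  00000001
| 10000000
----------
  10000001

Answer: 10000001 (129)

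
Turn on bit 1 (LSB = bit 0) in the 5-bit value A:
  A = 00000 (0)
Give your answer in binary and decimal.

Mask = 1 << 1 = 00010
Bit 1 of A is 0, so OR-ing with the mask flips it to 1.
  00000
| 00010
-------
  00010

Answer: 00010 (2)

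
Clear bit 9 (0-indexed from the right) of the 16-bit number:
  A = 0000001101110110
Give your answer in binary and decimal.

Mask = ~(1 << 9) = 1111110111111111
Bit 9 of A is 1, so AND-ing with the mask clears it to 0.
  0000001101110110
& 1111110111111111
------------------
  0000000101110110

Answer: 0000000101110110 (374)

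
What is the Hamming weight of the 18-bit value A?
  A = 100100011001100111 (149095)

100100011001100111
1-bits at positions (from bit 0 = LSB): 0, 1, 2, 5, 6, 9, 10, 14, 17
Count = 9

Answer: 9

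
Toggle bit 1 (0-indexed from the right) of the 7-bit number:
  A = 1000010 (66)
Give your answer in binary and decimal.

Mask = 1 << 1 = 0000010
Bit 1 of A is 1; XOR with the mask flips it to 0.
  1000010
^ 0000010
---------
  1000000

Answer: 1000000 (64)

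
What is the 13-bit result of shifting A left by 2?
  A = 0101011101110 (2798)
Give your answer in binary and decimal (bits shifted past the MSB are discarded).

Shift left by 2: drop the top 2 bit(s), append 2 zero(s) on the right.
  0101011101110  ->  discard [01], keep [01011101110], append 00
= 0101110111000

Answer: 0101110111000 (3000)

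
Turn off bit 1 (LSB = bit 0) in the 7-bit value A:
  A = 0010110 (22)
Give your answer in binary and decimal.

Mask = ~(1 << 1) = 1111101
Bit 1 of A is 1, so AND-ing with the mask clears it to 0.
  0010110
& 1111101
---------
  0010100

Answer: 0010100 (20)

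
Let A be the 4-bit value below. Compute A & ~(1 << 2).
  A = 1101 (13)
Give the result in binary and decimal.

Mask = ~(1 << 2) = 1011
Bit 2 of A is 1, so AND-ing with the mask clears it to 0.
  1101
& 1011
------
  1001

Answer: 1001 (9)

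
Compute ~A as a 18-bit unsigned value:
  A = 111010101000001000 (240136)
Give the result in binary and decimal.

Flip each bit (0->1, 1->0):
  111010101000001000
  000101010111110111

Answer: 000101010111110111 (22007)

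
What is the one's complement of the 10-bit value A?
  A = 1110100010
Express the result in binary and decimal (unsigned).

Flip each bit (0->1, 1->0):
  1110100010
  0001011101

Answer: 0001011101 (93)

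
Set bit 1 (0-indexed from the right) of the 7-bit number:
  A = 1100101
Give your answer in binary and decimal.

Mask = 1 << 1 = 0000010
Bit 1 of A is 0, so OR-ing with the mask flips it to 1.
  1100101
| 0000010
---------
  1100111

Answer: 1100111 (103)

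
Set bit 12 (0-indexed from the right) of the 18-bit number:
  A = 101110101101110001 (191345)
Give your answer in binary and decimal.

Mask = 1 << 12 = 000001000000000000
Bit 12 of A is 0, so OR-ing with the mask flips it to 1.
  101110101101110001
| 000001000000000000
--------------------
  101111101101110001

Answer: 101111101101110001 (195441)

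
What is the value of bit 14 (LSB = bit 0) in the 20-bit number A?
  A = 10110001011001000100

Bit 14 is the 15th from the right.
  10110001011001000100
       ^
That bit is 0.

Answer: 0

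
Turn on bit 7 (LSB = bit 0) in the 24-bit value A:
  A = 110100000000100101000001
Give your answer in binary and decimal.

Mask = 1 << 7 = 000000000000000010000000
Bit 7 of A is 0, so OR-ing with the mask flips it to 1.
  110100000000100101000001
| 000000000000000010000000
--------------------------
  110100000000100111000001

Answer: 110100000000100111000001 (13633985)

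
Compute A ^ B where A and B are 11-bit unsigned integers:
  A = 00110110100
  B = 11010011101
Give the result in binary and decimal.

Apply ^ to each column (1 where bits differ):
  00110110100
^ 11010011101
-------------
  11100101001

Answer: 11100101001 (1833)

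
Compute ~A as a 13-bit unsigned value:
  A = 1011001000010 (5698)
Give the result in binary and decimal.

Flip each bit (0->1, 1->0):
  1011001000010
  0100110111101

Answer: 0100110111101 (2493)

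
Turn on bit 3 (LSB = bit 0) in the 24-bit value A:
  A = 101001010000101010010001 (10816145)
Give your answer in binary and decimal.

Mask = 1 << 3 = 000000000000000000001000
Bit 3 of A is 0, so OR-ing with the mask flips it to 1.
  101001010000101010010001
| 000000000000000000001000
--------------------------
  101001010000101010011001

Answer: 101001010000101010011001 (10816153)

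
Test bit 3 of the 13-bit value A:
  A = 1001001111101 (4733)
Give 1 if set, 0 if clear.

Bit 3 is the 4th from the right.
  1001001111101
           ^
That bit is 1.

Answer: 1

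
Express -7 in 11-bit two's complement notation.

1. Binary of +7:  00000000111
2. Invert bits:     11111111000
3. Add 1:           11111111001

Answer: 11111111001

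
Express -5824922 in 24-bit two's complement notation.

1. Binary of +5824922:  010110001110000110011010
2. Invert bits:     101001110001111001100101
3. Add 1:           101001110001111001100110

Answer: 101001110001111001100110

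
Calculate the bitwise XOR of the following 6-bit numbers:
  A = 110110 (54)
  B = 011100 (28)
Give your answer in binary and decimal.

Apply ^ to each column (1 where bits differ):
  110110
^ 011100
--------
  101010

Answer: 101010 (42)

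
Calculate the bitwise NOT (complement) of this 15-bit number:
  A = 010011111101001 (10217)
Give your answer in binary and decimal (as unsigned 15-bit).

Flip each bit (0->1, 1->0):
  010011111101001
  101100000010110

Answer: 101100000010110 (22550)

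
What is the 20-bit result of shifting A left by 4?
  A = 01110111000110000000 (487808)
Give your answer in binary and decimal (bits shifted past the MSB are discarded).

Shift left by 4: drop the top 4 bit(s), append 4 zero(s) on the right.
  01110111000110000000  ->  discard [0111], keep [0111000110000000], append 0000
= 01110001100000000000

Answer: 01110001100000000000 (464896)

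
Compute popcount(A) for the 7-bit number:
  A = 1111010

1111010
1-bits at positions (from bit 0 = LSB): 1, 3, 4, 5, 6
Count = 5

Answer: 5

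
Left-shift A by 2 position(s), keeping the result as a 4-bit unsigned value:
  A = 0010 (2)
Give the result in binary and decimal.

Shift left by 2: drop the top 2 bit(s), append 2 zero(s) on the right.
  0010  ->  discard [00], keep [10], append 00
= 1000

Answer: 1000 (8)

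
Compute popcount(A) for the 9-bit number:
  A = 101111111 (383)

101111111
1-bits at positions (from bit 0 = LSB): 0, 1, 2, 3, 4, 5, 6, 8
Count = 8

Answer: 8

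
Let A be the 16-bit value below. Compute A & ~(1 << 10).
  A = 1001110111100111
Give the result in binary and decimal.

Mask = ~(1 << 10) = 1111101111111111
Bit 10 of A is 1, so AND-ing with the mask clears it to 0.
  1001110111100111
& 1111101111111111
------------------
  1001100111100111

Answer: 1001100111100111 (39399)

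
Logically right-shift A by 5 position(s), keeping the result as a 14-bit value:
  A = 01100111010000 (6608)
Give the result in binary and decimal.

Logical shift right by 5: drop the bottom 5 bit(s), prepend 5 zero(s) on the left.
  01100111010000  ->  keep [011001110], discard [10000], prepend 00000
= 00000011001110

Answer: 00000011001110 (206)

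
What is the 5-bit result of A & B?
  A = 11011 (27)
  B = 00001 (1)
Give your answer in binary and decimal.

Apply & to each column (1 only where both bits are 1):
  11011
& 00001
-------
  00001

Answer: 00001 (1)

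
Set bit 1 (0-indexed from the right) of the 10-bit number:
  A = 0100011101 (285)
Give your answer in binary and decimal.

Mask = 1 << 1 = 0000000010
Bit 1 of A is 0, so OR-ing with the mask flips it to 1.
  0100011101
| 0000000010
------------
  0100011111

Answer: 0100011111 (287)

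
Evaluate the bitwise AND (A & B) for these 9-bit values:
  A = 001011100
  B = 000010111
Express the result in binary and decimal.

Apply & to each column (1 only where both bits are 1):
  001011100
& 000010111
-----------
  000010100

Answer: 000010100 (20)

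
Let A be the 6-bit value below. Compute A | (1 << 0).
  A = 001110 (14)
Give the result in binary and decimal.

Mask = 1 << 0 = 000001
Bit 0 of A is 0, so OR-ing with the mask flips it to 1.
  001110
| 000001
--------
  001111

Answer: 001111 (15)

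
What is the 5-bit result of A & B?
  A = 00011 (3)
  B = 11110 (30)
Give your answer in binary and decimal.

Apply & to each column (1 only where both bits are 1):
  00011
& 11110
-------
  00010

Answer: 00010 (2)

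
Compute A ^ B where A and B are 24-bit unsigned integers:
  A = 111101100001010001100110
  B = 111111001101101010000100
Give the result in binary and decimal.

Apply ^ to each column (1 where bits differ):
  111101100001010001100110
^ 111111001101101010000100
--------------------------
  000010101100111011100010

Answer: 000010101100111011100010 (708322)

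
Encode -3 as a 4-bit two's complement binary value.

1. Binary of +3:  0011
2. Invert bits:     1100
3. Add 1:           1101

Answer: 1101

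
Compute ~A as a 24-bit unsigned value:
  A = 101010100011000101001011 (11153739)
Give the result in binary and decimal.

Flip each bit (0->1, 1->0):
  101010100011000101001011
  010101011100111010110100

Answer: 010101011100111010110100 (5623476)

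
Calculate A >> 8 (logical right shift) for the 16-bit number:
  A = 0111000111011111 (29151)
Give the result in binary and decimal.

Logical shift right by 8: drop the bottom 8 bit(s), prepend 8 zero(s) on the left.
  0111000111011111  ->  keep [01110001], discard [11011111], prepend 00000000
= 0000000001110001

Answer: 0000000001110001 (113)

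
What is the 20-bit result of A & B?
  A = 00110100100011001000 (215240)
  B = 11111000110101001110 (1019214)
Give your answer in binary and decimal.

Apply & to each column (1 only where both bits are 1):
  00110100100011001000
& 11111000110101001110
----------------------
  00110000100001001000

Answer: 00110000100001001000 (198728)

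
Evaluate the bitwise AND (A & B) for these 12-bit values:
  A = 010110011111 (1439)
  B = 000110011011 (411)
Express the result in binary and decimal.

Apply & to each column (1 only where both bits are 1):
  010110011111
& 000110011011
--------------
  000110011011

Answer: 000110011011 (411)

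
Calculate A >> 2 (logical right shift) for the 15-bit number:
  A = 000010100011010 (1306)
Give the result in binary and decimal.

Logical shift right by 2: drop the bottom 2 bit(s), prepend 2 zero(s) on the left.
  000010100011010  ->  keep [0000101000110], discard [10], prepend 00
= 000000101000110

Answer: 000000101000110 (326)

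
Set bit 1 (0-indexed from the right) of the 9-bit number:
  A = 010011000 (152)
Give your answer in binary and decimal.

Mask = 1 << 1 = 000000010
Bit 1 of A is 0, so OR-ing with the mask flips it to 1.
  010011000
| 000000010
-----------
  010011010

Answer: 010011010 (154)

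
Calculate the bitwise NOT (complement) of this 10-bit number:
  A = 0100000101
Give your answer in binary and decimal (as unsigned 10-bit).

Flip each bit (0->1, 1->0):
  0100000101
  1011111010

Answer: 1011111010 (762)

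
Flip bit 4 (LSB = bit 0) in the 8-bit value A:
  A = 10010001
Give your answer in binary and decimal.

Mask = 1 << 4 = 00010000
Bit 4 of A is 1; XOR with the mask flips it to 0.
  10010001
^ 00010000
----------
  10000001

Answer: 10000001 (129)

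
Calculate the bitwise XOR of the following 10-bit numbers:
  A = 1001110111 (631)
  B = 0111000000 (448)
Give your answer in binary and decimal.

Apply ^ to each column (1 where bits differ):
  1001110111
^ 0111000000
------------
  1110110111

Answer: 1110110111 (951)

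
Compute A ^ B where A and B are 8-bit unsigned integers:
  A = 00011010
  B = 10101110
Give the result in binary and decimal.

Apply ^ to each column (1 where bits differ):
  00011010
^ 10101110
----------
  10110100

Answer: 10110100 (180)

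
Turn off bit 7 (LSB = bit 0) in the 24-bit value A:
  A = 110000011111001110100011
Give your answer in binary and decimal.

Mask = ~(1 << 7) = 111111111111111101111111
Bit 7 of A is 1, so AND-ing with the mask clears it to 0.
  110000011111001110100011
& 111111111111111101111111
--------------------------
  110000011111001100100011

Answer: 110000011111001100100011 (12710691)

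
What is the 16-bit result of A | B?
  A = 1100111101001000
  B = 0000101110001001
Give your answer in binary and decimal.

Apply | to each column (1 where either bit is 1):
  1100111101001000
| 0000101110001001
------------------
  1100111111001001

Answer: 1100111111001001 (53193)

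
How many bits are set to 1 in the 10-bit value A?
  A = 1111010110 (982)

1111010110
1-bits at positions (from bit 0 = LSB): 1, 2, 4, 6, 7, 8, 9
Count = 7

Answer: 7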